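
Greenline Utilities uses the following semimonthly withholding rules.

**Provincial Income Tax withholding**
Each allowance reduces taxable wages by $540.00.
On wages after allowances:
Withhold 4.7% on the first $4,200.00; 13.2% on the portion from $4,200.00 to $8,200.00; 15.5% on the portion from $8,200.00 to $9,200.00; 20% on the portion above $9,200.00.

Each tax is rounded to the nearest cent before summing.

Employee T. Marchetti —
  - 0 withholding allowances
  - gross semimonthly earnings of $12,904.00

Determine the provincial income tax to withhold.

$1,621.20

Provincial Income Tax: taxable = $12,904.00
  $880.40 + 20% × ($12,904.00 − $9,200.00) = $880.40 + 20% × $3,704.00 = $1,621.20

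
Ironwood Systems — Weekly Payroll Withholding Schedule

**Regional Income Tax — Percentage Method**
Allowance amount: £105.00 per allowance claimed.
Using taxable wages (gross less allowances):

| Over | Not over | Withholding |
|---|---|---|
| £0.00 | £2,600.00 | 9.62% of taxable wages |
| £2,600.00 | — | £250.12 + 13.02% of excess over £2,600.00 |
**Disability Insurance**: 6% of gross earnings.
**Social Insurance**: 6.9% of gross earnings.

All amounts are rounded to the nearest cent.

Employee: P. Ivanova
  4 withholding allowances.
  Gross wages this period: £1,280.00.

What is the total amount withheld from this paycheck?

£247.85

Regional Income Tax: taxable = £1,280.00 − 4×£105.00 = £860.00
  9.62% × £860.00 = £82.73
Disability Insurance: 6% × £1,280.00 = £76.80
Social Insurance: 6.9% × £1,280.00 = £88.32
Total: £82.73 + £76.80 + £88.32 = £247.85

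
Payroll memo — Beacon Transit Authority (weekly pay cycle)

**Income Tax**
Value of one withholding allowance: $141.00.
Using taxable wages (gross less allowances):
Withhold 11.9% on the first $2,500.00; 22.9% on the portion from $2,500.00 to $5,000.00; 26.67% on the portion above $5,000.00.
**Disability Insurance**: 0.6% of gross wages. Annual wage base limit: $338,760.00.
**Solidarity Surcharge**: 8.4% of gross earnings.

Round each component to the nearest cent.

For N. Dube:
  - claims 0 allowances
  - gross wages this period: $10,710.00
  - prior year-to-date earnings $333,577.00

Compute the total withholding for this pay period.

$3,323.60

Income Tax: taxable = $10,710.00
  $870.00 + 26.67% × ($10,710.00 − $5,000.00) = $870.00 + 26.67% × $5,710.00 = $2,392.86
Disability Insurance: cap $338,760.00 − YTD $333,577.00 = $5,183.00 subject; 0.6% × $5,183.00 = $31.10
Solidarity Surcharge: 8.4% × $10,710.00 = $899.64
Total: $2,392.86 + $31.10 + $899.64 = $3,323.60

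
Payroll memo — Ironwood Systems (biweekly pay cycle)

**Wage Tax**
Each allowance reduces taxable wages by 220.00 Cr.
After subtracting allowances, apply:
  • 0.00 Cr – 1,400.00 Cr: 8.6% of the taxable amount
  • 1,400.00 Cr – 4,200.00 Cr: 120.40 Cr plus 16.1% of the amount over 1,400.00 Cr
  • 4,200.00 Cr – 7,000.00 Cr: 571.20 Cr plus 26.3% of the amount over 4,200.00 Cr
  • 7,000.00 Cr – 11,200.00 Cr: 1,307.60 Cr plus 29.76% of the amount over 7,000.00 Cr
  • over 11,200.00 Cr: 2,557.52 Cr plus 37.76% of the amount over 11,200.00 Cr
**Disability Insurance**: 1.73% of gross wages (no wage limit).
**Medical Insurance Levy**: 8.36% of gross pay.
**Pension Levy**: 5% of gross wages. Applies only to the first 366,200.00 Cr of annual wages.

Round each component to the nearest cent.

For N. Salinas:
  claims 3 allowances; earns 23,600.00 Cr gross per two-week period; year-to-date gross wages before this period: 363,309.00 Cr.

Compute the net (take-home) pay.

Wage Tax: taxable = 23,600.00 Cr − 3×220.00 Cr = 22,940.00 Cr
  2,557.52 Cr + 37.76% × (22,940.00 Cr − 11,200.00 Cr) = 2,557.52 Cr + 37.76% × 11,740.00 Cr = 6,990.54 Cr
Disability Insurance: 1.73% × 23,600.00 Cr = 408.28 Cr
Medical Insurance Levy: 8.36% × 23,600.00 Cr = 1,972.96 Cr
Pension Levy: cap 366,200.00 Cr − YTD 363,309.00 Cr = 2,891.00 Cr subject; 5% × 2,891.00 Cr = 144.55 Cr
Total withheld: 6,990.54 Cr + 408.28 Cr + 1,972.96 Cr + 144.55 Cr = 9,516.33 Cr
Net pay: 23,600.00 Cr − 9,516.33 Cr = 14,083.67 Cr

14,083.67 Cr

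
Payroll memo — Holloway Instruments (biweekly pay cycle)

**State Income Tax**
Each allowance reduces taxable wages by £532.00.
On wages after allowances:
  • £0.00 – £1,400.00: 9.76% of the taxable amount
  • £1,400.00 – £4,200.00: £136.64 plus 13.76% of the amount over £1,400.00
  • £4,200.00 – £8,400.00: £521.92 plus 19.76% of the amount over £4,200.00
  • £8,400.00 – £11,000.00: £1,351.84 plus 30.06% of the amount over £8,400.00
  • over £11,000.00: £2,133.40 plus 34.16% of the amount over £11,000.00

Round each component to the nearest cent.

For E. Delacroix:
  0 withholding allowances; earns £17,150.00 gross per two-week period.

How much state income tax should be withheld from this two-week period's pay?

£4,234.24

State Income Tax: taxable = £17,150.00
  £2,133.40 + 34.16% × (£17,150.00 − £11,000.00) = £2,133.40 + 34.16% × £6,150.00 = £4,234.24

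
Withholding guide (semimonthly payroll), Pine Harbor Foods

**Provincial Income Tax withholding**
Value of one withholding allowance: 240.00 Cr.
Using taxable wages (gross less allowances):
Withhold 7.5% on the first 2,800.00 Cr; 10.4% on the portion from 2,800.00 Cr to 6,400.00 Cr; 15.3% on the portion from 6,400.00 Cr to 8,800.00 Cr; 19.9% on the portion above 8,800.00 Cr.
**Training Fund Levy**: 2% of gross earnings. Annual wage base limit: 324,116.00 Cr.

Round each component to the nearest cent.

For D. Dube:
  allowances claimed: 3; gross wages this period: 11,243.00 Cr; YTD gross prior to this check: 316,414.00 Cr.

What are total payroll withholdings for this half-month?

1,448.52 Cr

Provincial Income Tax: taxable = 11,243.00 Cr − 3×240.00 Cr = 10,523.00 Cr
  951.60 Cr + 19.9% × (10,523.00 Cr − 8,800.00 Cr) = 951.60 Cr + 19.9% × 1,723.00 Cr = 1,294.48 Cr
Training Fund Levy: cap 324,116.00 Cr − YTD 316,414.00 Cr = 7,702.00 Cr subject; 2% × 7,702.00 Cr = 154.04 Cr
Total: 1,294.48 Cr + 154.04 Cr = 1,448.52 Cr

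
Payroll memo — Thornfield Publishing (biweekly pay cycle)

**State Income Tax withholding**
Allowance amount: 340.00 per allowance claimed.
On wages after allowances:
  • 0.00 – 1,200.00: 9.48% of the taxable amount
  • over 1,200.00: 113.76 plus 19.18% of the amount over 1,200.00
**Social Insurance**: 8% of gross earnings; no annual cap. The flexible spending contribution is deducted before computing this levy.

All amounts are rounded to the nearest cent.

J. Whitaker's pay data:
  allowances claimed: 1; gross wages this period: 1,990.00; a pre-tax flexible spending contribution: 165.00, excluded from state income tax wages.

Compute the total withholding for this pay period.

State Income Tax: taxable = 1,990.00 − 165.00 − 1×340.00 = 1,485.00
  113.76 + 19.18% × (1,485.00 − 1,200.00) = 113.76 + 19.18% × 285.00 = 168.42
Social Insurance: 8% × 1,825.00 = 146.00
Total: 168.42 + 146.00 = 314.42

314.42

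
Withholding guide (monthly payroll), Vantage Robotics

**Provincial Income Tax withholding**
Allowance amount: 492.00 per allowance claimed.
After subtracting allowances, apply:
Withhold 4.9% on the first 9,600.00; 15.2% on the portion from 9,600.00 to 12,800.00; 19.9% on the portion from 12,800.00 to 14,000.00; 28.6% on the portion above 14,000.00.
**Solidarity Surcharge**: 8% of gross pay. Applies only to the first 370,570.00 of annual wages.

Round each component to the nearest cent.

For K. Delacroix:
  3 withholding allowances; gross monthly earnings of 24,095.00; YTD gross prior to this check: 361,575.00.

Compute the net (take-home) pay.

19,714.77

Provincial Income Tax: taxable = 24,095.00 − 3×492.00 = 22,619.00
  1,195.60 + 28.6% × (22,619.00 − 14,000.00) = 1,195.60 + 28.6% × 8,619.00 = 3,660.63
Solidarity Surcharge: cap 370,570.00 − YTD 361,575.00 = 8,995.00 subject; 8% × 8,995.00 = 719.60
Total withheld: 3,660.63 + 719.60 = 4,380.23
Net pay: 24,095.00 − 4,380.23 = 19,714.77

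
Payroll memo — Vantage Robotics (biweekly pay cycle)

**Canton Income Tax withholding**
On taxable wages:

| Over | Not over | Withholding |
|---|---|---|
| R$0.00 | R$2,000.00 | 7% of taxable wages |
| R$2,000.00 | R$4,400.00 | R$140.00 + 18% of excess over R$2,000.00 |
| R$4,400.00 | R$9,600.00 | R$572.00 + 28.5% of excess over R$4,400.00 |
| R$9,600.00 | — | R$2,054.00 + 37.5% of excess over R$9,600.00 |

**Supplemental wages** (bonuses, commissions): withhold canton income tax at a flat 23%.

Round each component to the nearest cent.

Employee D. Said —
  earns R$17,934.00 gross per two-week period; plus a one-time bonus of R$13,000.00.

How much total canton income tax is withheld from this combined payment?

Canton Income Tax: taxable = R$17,934.00
  R$2,054.00 + 37.5% × (R$17,934.00 − R$9,600.00) = R$2,054.00 + 37.5% × R$8,334.00 = R$5,179.25
Supplemental (23% flat on bonus): 23% × R$13,000.00 = R$2,990.00
Total canton income tax: R$5,179.25 + R$2,990.00 = R$8,169.25

R$8,169.25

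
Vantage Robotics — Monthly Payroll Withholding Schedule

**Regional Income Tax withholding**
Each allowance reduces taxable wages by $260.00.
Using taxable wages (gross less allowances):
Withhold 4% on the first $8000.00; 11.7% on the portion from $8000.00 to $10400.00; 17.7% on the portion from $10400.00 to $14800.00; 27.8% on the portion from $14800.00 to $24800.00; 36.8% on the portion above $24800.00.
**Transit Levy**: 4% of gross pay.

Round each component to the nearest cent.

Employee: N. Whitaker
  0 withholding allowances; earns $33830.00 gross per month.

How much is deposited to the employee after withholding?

Regional Income Tax: taxable = $33830.00
  $4159.60 + 36.8% × ($33830.00 − $24800.00) = $4159.60 + 36.8% × $9030.00 = $7482.64
Transit Levy: 4% × $33830.00 = $1353.20
Total withheld: $7482.64 + $1353.20 = $8835.84
Net pay: $33830.00 − $8835.84 = $24994.16

$24994.16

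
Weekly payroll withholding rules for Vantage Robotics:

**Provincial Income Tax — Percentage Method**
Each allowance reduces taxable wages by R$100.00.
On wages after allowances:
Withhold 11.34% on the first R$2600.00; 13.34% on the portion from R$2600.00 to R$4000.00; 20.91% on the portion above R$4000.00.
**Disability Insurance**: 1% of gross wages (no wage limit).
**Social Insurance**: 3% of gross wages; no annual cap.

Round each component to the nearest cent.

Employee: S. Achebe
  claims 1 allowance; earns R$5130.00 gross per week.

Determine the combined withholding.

Provincial Income Tax: taxable = R$5130.00 − 1×R$100.00 = R$5030.00
  R$481.60 + 20.91% × (R$5030.00 − R$4000.00) = R$481.60 + 20.91% × R$1030.00 = R$696.97
Disability Insurance: 1% × R$5130.00 = R$51.30
Social Insurance: 3% × R$5130.00 = R$153.90
Total: R$696.97 + R$51.30 + R$153.90 = R$902.17

R$902.17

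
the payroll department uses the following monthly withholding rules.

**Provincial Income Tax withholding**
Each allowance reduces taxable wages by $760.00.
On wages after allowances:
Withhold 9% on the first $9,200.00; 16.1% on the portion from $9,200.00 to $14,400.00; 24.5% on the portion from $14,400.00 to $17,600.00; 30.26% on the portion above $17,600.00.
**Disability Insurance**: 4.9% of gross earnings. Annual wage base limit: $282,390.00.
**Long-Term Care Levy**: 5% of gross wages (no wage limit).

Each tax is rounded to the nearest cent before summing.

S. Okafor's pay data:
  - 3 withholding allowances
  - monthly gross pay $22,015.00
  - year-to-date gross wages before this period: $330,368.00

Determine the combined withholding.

Provincial Income Tax: taxable = $22,015.00 − 3×$760.00 = $19,735.00
  $2,449.20 + 30.26% × ($19,735.00 − $17,600.00) = $2,449.20 + 30.26% × $2,135.00 = $3,095.25
Disability Insurance: YTD $330,368.00 ≥ cap $282,390.00 → $0.00
Long-Term Care Levy: 5% × $22,015.00 = $1,100.75
Total: $3,095.25 + $0.00 + $1,100.75 = $4,196.00

$4,196.00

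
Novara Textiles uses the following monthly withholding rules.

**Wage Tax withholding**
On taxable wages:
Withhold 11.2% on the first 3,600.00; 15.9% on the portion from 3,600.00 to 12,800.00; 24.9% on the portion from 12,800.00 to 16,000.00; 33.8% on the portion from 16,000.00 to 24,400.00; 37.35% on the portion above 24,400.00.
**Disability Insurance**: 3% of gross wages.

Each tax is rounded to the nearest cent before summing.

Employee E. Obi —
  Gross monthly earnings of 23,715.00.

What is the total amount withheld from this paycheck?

5,981.92

Wage Tax: taxable = 23,715.00
  2,662.80 + 33.8% × (23,715.00 − 16,000.00) = 2,662.80 + 33.8% × 7,715.00 = 5,270.47
Disability Insurance: 3% × 23,715.00 = 711.45
Total: 5,270.47 + 711.45 = 5,981.92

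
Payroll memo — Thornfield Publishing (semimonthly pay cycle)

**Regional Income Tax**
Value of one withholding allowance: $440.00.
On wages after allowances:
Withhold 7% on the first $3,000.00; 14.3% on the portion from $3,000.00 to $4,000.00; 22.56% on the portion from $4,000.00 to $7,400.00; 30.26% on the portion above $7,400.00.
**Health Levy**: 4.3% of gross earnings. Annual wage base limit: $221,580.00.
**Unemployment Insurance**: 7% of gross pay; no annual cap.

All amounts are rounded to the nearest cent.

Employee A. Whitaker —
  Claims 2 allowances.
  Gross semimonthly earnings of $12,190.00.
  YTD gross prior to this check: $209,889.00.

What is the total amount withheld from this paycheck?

Regional Income Tax: taxable = $12,190.00 − 2×$440.00 = $11,310.00
  $1,120.04 + 30.26% × ($11,310.00 − $7,400.00) = $1,120.04 + 30.26% × $3,910.00 = $2,303.21
Health Levy: cap $221,580.00 − YTD $209,889.00 = $11,691.00 subject; 4.3% × $11,691.00 = $502.71
Unemployment Insurance: 7% × $12,190.00 = $853.30
Total: $2,303.21 + $502.71 + $853.30 = $3,659.22

$3,659.22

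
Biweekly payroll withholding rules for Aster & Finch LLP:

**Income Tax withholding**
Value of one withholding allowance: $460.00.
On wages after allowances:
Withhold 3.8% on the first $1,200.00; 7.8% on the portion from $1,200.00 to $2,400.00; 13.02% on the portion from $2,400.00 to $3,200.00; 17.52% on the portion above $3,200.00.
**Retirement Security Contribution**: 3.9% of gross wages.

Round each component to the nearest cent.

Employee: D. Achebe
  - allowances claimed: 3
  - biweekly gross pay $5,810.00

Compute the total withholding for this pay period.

Income Tax: taxable = $5,810.00 − 3×$460.00 = $4,430.00
  $243.36 + 17.52% × ($4,430.00 − $3,200.00) = $243.36 + 17.52% × $1,230.00 = $458.86
Retirement Security Contribution: 3.9% × $5,810.00 = $226.59
Total: $458.86 + $226.59 = $685.45

$685.45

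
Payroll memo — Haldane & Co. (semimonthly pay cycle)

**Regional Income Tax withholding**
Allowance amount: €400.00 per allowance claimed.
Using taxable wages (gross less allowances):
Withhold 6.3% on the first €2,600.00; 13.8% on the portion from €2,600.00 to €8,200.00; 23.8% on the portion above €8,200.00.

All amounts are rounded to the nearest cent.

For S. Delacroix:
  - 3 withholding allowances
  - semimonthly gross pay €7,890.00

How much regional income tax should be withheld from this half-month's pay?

€728.22

Regional Income Tax: taxable = €7,890.00 − 3×€400.00 = €6,690.00
  €163.80 + 13.8% × (€6,690.00 − €2,600.00) = €163.80 + 13.8% × €4,090.00 = €728.22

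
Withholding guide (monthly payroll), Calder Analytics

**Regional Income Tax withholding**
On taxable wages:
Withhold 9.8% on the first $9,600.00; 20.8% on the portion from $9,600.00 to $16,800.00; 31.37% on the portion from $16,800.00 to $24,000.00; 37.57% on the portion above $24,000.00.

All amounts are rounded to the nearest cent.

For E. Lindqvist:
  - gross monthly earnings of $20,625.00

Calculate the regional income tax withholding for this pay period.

Regional Income Tax: taxable = $20,625.00
  $2,438.40 + 31.37% × ($20,625.00 − $16,800.00) = $2,438.40 + 31.37% × $3,825.00 = $3,638.30

$3,638.30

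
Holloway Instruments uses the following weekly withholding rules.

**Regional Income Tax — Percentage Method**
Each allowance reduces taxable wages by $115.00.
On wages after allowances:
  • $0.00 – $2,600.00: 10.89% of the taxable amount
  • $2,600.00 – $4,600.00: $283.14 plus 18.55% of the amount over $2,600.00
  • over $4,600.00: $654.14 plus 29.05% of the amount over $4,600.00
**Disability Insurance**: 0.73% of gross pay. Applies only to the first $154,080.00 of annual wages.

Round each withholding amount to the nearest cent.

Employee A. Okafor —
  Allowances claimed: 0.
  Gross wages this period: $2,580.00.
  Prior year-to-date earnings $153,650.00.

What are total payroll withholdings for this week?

Regional Income Tax: taxable = $2,580.00
  10.89% × $2,580.00 = $280.96
Disability Insurance: cap $154,080.00 − YTD $153,650.00 = $430.00 subject; 0.73% × $430.00 = $3.14
Total: $280.96 + $3.14 = $284.10

$284.10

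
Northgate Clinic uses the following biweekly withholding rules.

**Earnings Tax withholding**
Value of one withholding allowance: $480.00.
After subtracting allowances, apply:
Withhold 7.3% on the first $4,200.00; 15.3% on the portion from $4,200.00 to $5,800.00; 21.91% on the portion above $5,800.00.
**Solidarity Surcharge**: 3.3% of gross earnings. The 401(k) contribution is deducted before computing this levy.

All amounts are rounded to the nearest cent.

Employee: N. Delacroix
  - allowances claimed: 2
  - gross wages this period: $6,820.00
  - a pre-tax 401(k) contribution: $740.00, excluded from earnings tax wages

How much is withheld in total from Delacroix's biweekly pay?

$648.00

Earnings Tax: taxable = $6,820.00 − $740.00 − 2×$480.00 = $5,120.00
  $306.60 + 15.3% × ($5,120.00 − $4,200.00) = $306.60 + 15.3% × $920.00 = $447.36
Solidarity Surcharge: 3.3% × $6,080.00 = $200.64
Total: $447.36 + $200.64 = $648.00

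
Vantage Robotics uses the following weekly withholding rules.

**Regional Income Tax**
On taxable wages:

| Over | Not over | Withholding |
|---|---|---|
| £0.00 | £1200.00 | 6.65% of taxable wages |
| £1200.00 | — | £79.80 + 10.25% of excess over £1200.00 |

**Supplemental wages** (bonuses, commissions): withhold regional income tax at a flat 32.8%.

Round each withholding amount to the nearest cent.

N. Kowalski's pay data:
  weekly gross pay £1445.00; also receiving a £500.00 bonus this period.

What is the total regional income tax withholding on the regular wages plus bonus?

£268.91

Regional Income Tax: taxable = £1445.00
  £79.80 + 10.25% × (£1445.00 − £1200.00) = £79.80 + 10.25% × £245.00 = £104.91
Supplemental (32.8% flat on bonus): 32.8% × £500.00 = £164.00
Total regional income tax: £104.91 + £164.00 = £268.91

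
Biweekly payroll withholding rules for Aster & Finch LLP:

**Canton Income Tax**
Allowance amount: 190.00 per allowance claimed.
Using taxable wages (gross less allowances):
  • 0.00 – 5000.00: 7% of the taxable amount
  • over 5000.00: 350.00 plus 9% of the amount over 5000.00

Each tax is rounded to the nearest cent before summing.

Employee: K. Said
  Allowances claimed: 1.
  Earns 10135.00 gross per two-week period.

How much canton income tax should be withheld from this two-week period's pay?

Canton Income Tax: taxable = 10135.00 − 1×190.00 = 9945.00
  350.00 + 9% × (9945.00 − 5000.00) = 350.00 + 9% × 4945.00 = 795.05

795.05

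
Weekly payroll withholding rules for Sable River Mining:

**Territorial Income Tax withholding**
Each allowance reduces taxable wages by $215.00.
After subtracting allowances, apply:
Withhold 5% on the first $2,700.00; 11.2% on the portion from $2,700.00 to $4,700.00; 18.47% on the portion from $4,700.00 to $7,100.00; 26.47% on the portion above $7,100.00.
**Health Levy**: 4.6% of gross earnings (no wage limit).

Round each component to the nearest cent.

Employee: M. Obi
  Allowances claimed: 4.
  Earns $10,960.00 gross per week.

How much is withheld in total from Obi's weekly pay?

Territorial Income Tax: taxable = $10,960.00 − 4×$215.00 = $10,100.00
  $802.28 + 26.47% × ($10,100.00 − $7,100.00) = $802.28 + 26.47% × $3,000.00 = $1,596.38
Health Levy: 4.6% × $10,960.00 = $504.16
Total: $1,596.38 + $504.16 = $2,100.54

$2,100.54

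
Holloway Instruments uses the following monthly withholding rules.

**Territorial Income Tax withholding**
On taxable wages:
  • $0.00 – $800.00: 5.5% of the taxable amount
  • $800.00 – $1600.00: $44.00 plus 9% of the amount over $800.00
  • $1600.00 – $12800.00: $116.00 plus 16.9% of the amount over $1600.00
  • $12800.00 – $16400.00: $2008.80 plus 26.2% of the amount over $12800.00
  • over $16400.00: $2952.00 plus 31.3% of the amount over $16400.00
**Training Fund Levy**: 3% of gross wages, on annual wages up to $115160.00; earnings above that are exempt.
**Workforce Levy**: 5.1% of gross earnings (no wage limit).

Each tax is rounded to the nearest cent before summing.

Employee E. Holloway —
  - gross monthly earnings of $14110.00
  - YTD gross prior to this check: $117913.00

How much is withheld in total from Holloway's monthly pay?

Territorial Income Tax: taxable = $14110.00
  $2008.80 + 26.2% × ($14110.00 − $12800.00) = $2008.80 + 26.2% × $1310.00 = $2352.02
Training Fund Levy: YTD $117913.00 ≥ cap $115160.00 → $0.00
Workforce Levy: 5.1% × $14110.00 = $719.61
Total: $2352.02 + $0.00 + $719.61 = $3071.63

$3071.63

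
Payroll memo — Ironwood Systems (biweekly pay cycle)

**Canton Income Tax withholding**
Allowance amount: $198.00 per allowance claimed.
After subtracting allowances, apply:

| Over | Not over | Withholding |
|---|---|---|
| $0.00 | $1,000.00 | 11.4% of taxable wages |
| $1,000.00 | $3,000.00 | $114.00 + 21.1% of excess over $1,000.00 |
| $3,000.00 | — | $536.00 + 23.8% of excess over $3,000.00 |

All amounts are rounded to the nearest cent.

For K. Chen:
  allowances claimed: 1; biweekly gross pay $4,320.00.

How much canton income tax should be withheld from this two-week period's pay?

$803.04

Canton Income Tax: taxable = $4,320.00 − 1×$198.00 = $4,122.00
  $536.00 + 23.8% × ($4,122.00 − $3,000.00) = $536.00 + 23.8% × $1,122.00 = $803.04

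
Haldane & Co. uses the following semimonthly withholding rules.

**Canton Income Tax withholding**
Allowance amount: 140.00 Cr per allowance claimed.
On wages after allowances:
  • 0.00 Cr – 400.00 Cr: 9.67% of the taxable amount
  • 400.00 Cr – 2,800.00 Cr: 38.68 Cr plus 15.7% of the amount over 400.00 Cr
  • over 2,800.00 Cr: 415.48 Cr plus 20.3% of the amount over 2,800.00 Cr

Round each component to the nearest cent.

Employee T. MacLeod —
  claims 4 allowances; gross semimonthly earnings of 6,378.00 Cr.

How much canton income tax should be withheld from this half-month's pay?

Canton Income Tax: taxable = 6,378.00 Cr − 4×140.00 Cr = 5,818.00 Cr
  415.48 Cr + 20.3% × (5,818.00 Cr − 2,800.00 Cr) = 415.48 Cr + 20.3% × 3,018.00 Cr = 1,028.13 Cr

1,028.13 Cr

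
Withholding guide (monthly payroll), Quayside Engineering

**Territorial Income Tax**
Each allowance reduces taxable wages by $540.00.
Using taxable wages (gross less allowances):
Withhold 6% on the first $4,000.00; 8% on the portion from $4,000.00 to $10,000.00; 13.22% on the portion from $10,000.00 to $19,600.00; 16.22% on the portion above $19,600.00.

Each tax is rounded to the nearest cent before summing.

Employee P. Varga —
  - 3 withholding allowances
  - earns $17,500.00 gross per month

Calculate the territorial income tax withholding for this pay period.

Territorial Income Tax: taxable = $17,500.00 − 3×$540.00 = $15,880.00
  $720.00 + 13.22% × ($15,880.00 − $10,000.00) = $720.00 + 13.22% × $5,880.00 = $1,497.34

$1,497.34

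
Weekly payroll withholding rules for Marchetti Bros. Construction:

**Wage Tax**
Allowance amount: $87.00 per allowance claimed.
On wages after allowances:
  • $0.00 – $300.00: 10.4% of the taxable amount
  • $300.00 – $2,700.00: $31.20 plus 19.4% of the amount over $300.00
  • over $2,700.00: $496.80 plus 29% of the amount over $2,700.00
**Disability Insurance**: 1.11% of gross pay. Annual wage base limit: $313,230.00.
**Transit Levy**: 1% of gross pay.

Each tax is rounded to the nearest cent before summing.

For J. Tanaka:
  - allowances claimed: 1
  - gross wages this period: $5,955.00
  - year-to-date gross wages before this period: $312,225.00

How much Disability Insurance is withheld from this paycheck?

$11.16

Disability Insurance: cap $313,230.00 − YTD $312,225.00 = $1,005.00 subject; 1.11% × $1,005.00 = $11.16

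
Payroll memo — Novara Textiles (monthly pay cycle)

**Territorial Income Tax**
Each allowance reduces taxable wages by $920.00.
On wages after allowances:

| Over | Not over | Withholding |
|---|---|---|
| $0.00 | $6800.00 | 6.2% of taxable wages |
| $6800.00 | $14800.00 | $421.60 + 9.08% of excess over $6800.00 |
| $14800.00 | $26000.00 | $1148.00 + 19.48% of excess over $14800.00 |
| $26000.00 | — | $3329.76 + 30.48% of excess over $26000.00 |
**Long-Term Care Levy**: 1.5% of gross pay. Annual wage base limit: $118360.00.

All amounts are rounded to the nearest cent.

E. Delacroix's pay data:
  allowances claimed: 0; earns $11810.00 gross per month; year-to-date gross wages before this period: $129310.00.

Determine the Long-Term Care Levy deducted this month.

Long-Term Care Levy: YTD $129310.00 ≥ cap $118360.00 → $0.00

$0.00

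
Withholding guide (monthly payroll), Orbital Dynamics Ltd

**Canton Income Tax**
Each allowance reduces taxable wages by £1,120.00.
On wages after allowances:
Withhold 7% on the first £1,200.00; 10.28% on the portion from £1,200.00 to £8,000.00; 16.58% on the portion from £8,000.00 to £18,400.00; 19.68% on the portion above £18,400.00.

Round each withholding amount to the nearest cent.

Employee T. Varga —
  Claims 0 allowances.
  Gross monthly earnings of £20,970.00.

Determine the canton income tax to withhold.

Canton Income Tax: taxable = £20,970.00
  £2,507.36 + 19.68% × (£20,970.00 − £18,400.00) = £2,507.36 + 19.68% × £2,570.00 = £3,013.14

£3,013.14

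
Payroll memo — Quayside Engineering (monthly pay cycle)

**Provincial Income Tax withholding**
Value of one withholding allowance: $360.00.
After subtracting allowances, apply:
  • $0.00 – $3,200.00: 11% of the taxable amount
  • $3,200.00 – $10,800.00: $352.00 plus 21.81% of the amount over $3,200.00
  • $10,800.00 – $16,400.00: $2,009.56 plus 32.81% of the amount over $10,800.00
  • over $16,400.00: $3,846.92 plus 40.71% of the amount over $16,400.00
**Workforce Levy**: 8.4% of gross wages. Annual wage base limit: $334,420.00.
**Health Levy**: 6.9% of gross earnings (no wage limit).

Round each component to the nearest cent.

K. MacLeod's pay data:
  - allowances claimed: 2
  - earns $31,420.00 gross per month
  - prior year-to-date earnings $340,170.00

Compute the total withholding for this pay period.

$11,836.43

Provincial Income Tax: taxable = $31,420.00 − 2×$360.00 = $30,700.00
  $3,846.92 + 40.71% × ($30,700.00 − $16,400.00) = $3,846.92 + 40.71% × $14,300.00 = $9,668.45
Workforce Levy: YTD $340,170.00 ≥ cap $334,420.00 → $0.00
Health Levy: 6.9% × $31,420.00 = $2,167.98
Total: $9,668.45 + $0.00 + $2,167.98 = $11,836.43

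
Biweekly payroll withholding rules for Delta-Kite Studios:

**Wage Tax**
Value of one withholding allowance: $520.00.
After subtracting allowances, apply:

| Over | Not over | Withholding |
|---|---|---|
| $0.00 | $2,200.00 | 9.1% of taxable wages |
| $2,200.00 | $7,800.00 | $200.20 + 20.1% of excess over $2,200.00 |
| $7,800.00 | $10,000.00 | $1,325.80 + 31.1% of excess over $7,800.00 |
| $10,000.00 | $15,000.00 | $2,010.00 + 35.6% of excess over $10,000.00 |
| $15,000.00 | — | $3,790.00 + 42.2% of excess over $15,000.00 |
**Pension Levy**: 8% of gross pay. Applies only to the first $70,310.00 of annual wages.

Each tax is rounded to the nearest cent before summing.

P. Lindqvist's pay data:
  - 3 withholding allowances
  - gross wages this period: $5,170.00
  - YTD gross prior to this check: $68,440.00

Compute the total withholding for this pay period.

Wage Tax: taxable = $5,170.00 − 3×$520.00 = $3,610.00
  $200.20 + 20.1% × ($3,610.00 − $2,200.00) = $200.20 + 20.1% × $1,410.00 = $483.61
Pension Levy: cap $70,310.00 − YTD $68,440.00 = $1,870.00 subject; 8% × $1,870.00 = $149.60
Total: $483.61 + $149.60 = $633.21

$633.21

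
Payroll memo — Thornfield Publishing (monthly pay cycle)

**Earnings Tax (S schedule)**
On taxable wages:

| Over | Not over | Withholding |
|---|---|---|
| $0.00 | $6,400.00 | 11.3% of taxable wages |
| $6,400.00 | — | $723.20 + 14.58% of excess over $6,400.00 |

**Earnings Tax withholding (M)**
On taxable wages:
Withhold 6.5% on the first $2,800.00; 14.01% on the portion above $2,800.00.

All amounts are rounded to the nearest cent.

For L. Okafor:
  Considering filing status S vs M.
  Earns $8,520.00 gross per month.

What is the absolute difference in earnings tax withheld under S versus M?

Earnings Tax (S): taxable = $8,520.00
  $723.20 + 14.58% × ($8,520.00 − $6,400.00) = $723.20 + 14.58% × $2,120.00 = $1,032.30
Earnings Tax (M): taxable = $8,520.00
  $182.00 + 14.01% × ($8,520.00 − $2,800.00) = $182.00 + 14.01% × $5,720.00 = $983.37
Difference: |$1,032.30 − $983.37| = $48.93 (higher under S)

$48.93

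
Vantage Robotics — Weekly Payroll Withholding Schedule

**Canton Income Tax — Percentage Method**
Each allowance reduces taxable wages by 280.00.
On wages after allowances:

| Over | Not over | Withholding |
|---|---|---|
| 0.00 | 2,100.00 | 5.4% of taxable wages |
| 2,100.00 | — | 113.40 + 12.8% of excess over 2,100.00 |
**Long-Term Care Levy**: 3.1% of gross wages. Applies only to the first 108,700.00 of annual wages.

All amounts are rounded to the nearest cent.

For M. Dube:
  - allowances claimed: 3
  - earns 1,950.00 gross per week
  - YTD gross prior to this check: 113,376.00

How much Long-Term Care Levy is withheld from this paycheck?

0.00

Long-Term Care Levy: YTD 113,376.00 ≥ cap 108,700.00 → 0.00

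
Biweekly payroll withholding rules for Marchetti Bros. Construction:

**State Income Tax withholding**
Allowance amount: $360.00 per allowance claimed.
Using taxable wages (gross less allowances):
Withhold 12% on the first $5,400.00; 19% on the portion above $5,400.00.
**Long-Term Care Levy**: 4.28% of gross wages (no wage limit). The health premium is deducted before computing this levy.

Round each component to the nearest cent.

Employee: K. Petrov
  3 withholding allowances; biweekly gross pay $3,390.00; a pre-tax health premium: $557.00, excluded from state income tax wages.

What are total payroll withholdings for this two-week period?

$331.61

State Income Tax: taxable = $3,390.00 − $557.00 − 3×$360.00 = $1,753.00
  12% × $1,753.00 = $210.36
Long-Term Care Levy: 4.28% × $2,833.00 = $121.25
Total: $210.36 + $121.25 = $331.61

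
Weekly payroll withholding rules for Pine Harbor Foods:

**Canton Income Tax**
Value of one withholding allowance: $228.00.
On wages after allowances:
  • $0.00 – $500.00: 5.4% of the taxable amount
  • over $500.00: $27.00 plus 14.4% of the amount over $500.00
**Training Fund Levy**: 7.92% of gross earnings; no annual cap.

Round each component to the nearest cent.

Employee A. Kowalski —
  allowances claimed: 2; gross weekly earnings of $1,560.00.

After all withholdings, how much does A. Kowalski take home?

Canton Income Tax: taxable = $1,560.00 − 2×$228.00 = $1,104.00
  $27.00 + 14.4% × ($1,104.00 − $500.00) = $27.00 + 14.4% × $604.00 = $113.98
Training Fund Levy: 7.92% × $1,560.00 = $123.55
Total withheld: $113.98 + $123.55 = $237.53
Net pay: $1,560.00 − $237.53 = $1,322.47

$1,322.47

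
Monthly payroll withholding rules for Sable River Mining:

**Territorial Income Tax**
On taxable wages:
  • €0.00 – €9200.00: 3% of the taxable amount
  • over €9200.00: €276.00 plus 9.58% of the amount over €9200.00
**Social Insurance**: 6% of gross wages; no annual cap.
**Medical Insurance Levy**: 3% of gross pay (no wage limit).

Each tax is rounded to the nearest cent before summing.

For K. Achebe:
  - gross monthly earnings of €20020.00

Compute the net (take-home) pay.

Territorial Income Tax: taxable = €20020.00
  €276.00 + 9.58% × (€20020.00 − €9200.00) = €276.00 + 9.58% × €10820.00 = €1312.56
Social Insurance: 6% × €20020.00 = €1201.20
Medical Insurance Levy: 3% × €20020.00 = €600.60
Total withheld: €1312.56 + €1201.20 + €600.60 = €3114.36
Net pay: €20020.00 − €3114.36 = €16905.64

€16905.64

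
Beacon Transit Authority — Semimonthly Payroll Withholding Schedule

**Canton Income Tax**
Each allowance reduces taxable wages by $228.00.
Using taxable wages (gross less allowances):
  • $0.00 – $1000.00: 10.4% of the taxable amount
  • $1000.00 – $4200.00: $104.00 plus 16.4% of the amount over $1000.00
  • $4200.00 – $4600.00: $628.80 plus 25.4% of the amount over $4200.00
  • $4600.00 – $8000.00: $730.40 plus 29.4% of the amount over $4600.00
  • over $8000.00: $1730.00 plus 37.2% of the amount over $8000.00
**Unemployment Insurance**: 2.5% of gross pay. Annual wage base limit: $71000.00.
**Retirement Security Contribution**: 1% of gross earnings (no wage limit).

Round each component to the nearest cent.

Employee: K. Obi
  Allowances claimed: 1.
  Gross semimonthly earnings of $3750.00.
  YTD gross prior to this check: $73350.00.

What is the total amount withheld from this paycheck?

Canton Income Tax: taxable = $3750.00 − 1×$228.00 = $3522.00
  $104.00 + 16.4% × ($3522.00 − $1000.00) = $104.00 + 16.4% × $2522.00 = $517.61
Unemployment Insurance: YTD $73350.00 ≥ cap $71000.00 → $0.00
Retirement Security Contribution: 1% × $3750.00 = $37.50
Total: $517.61 + $0.00 + $37.50 = $555.11

$555.11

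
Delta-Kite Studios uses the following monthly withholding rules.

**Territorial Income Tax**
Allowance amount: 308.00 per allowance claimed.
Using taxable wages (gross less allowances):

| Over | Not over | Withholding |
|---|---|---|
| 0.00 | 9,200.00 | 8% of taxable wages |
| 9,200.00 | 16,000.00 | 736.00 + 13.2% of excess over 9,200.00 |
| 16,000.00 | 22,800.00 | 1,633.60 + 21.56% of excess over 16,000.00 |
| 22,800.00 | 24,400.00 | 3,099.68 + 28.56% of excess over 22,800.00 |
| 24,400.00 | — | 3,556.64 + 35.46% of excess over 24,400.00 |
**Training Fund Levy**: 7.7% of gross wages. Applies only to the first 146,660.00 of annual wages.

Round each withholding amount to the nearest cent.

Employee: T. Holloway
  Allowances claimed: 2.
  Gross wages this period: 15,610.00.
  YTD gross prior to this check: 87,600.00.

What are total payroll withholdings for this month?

2,702.78

Territorial Income Tax: taxable = 15,610.00 − 2×308.00 = 14,994.00
  736.00 + 13.2% × (14,994.00 − 9,200.00) = 736.00 + 13.2% × 5,794.00 = 1,500.81
Training Fund Levy: 7.7% × 15,610.00 = 1,201.97
Total: 1,500.81 + 1,201.97 = 2,702.78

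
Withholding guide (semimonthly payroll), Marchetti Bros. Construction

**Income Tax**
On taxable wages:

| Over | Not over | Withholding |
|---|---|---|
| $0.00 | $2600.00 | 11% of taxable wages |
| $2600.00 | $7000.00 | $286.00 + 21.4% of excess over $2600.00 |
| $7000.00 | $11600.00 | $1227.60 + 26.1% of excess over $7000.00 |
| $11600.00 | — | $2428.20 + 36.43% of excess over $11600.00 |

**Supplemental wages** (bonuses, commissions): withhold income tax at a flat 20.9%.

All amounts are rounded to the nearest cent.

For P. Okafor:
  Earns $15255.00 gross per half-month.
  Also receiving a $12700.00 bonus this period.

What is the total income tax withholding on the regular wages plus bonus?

$6414.02

Income Tax: taxable = $15255.00
  $2428.20 + 36.43% × ($15255.00 − $11600.00) = $2428.20 + 36.43% × $3655.00 = $3759.72
Supplemental (20.9% flat on bonus): 20.9% × $12700.00 = $2654.30
Total income tax: $3759.72 + $2654.30 = $6414.02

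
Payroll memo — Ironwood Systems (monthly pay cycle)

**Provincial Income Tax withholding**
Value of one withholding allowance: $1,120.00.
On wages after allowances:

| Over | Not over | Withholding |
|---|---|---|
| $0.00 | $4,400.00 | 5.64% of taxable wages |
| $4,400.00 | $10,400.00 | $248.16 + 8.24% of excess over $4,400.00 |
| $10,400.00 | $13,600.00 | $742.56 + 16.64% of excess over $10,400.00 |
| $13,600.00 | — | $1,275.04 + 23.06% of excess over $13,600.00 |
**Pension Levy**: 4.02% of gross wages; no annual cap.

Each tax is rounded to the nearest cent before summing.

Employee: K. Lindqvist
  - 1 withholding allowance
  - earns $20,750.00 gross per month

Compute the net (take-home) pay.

Provincial Income Tax: taxable = $20,750.00 − 1×$1,120.00 = $19,630.00
  $1,275.04 + 23.06% × ($19,630.00 − $13,600.00) = $1,275.04 + 23.06% × $6,030.00 = $2,665.56
Pension Levy: 4.02% × $20,750.00 = $834.15
Total withheld: $2,665.56 + $834.15 = $3,499.71
Net pay: $20,750.00 − $3,499.71 = $17,250.29

$17,250.29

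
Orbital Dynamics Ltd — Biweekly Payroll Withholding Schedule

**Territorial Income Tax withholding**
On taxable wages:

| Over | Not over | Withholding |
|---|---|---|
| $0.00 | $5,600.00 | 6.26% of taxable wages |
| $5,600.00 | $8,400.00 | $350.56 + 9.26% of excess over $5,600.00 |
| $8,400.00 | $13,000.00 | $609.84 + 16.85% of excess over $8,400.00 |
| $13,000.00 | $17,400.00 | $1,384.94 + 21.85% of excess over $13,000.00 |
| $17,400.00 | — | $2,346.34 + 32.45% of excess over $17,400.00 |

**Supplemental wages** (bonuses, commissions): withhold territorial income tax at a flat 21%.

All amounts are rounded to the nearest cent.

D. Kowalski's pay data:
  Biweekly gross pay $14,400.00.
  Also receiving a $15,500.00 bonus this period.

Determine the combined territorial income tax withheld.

Territorial Income Tax: taxable = $14,400.00
  $1,384.94 + 21.85% × ($14,400.00 − $13,000.00) = $1,384.94 + 21.85% × $1,400.00 = $1,690.84
Supplemental (21% flat on bonus): 21% × $15,500.00 = $3,255.00
Total territorial income tax: $1,690.84 + $3,255.00 = $4,945.84

$4,945.84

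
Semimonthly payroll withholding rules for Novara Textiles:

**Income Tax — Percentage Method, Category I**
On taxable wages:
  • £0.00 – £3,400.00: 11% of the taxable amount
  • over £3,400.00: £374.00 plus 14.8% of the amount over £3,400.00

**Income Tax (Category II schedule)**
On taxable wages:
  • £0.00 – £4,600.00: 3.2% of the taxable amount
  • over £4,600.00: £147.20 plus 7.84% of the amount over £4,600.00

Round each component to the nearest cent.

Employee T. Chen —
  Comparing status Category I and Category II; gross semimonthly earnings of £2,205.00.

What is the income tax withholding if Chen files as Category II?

Income Tax (Category II): taxable = £2,205.00
  3.2% × £2,205.00 = £70.56

£70.56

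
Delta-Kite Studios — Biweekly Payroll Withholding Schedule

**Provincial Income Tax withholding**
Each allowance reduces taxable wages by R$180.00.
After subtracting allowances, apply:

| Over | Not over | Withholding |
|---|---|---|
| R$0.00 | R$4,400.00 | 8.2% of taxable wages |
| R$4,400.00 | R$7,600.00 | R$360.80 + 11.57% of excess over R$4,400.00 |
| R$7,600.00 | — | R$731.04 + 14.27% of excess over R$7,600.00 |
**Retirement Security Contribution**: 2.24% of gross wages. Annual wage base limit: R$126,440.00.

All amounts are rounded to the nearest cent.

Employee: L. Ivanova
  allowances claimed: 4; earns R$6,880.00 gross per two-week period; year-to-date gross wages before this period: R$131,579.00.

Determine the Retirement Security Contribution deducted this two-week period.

Retirement Security Contribution: YTD R$131,579.00 ≥ cap R$126,440.00 → R$0.00

R$0.00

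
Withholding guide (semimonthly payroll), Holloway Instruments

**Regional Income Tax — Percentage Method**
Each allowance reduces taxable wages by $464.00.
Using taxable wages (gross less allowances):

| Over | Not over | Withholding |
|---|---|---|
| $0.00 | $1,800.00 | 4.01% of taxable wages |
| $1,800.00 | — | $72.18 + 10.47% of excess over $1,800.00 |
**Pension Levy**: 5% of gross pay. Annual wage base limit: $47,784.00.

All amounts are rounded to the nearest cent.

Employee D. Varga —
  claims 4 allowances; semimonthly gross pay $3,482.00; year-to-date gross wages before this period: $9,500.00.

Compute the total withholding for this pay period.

Regional Income Tax: taxable = $3,482.00 − 4×$464.00 = $1,626.00
  4.01% × $1,626.00 = $65.20
Pension Levy: 5% × $3,482.00 = $174.10
Total: $65.20 + $174.10 = $239.30

$239.30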